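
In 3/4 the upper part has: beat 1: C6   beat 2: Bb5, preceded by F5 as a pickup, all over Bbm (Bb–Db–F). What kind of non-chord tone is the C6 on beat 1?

Appoggiatura.

The harmony at that moment is Bb minor triad (Bb, Db, F); C6 is not a chord tone.
It is approached by leap up from F5 and left by step down to Bb5.
Leap in, step out, metrically accented — an appoggiatura.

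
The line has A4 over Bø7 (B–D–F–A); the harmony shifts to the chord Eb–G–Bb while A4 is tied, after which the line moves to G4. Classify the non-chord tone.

A4 is a suspension.

The harmony at that moment is Eb major triad (Eb, G, Bb); A4 is not a chord tone.
It is held over (the same pitch as the preceding A4) and left by step down to G4.
Held over from the previous chord and resolving down by step — a suspension.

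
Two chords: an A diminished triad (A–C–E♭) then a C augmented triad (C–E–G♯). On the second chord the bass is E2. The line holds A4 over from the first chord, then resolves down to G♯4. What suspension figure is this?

4–3 suspension.

At the second chord the bass is E2. The suspended A4 lies a fourth above the bass; after resolving down by step to G♯4, the interval above the bass becomes a third.
Suspension figures are named by those two intervals: 4–3.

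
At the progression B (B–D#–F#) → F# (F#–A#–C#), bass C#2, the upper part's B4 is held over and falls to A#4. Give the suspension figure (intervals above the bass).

7–6 suspension.

At the second chord the bass is C#2. The suspended B4 lies a seventh above the bass; after resolving down by step to A#4, the interval above the bass becomes a sixth.
Suspension figures are named by those two intervals: 7–6.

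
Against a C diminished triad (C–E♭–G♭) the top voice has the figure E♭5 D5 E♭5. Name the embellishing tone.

D5 is a neighbor tone.

The harmony at that moment is C diminished triad (C, E♭, G♭); D5 is not a chord tone.
It is approached by step down from E♭5 and left by step up to E♭5.
Step away and step back to the same note — a neighbor tone (lower neighbor).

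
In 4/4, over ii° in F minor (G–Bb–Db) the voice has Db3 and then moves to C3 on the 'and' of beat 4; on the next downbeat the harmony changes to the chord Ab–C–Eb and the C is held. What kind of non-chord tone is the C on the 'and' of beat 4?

Anticipation.

The harmony at that moment is G diminished triad (G, Bb, Db); C3 is not a chord tone.
It is approached by step down from Db3 and then sustained as the same pitch into the next harmony.
Arriving early and becoming a chord tone when the harmony changes — an anticipation.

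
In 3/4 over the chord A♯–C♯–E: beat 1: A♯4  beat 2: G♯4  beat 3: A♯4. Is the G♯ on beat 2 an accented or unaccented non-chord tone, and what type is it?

The harmony at that moment is A♯ diminished triad (A♯, C♯, E); G♯4 is not a chord tone.
It is approached by step down from A♯4 and left by step up to A♯4.
Step away and step back to the same note — a neighbor tone (lower neighbor).
It falls on a weak beat, so it is unaccented.

Unaccented neighbor tone.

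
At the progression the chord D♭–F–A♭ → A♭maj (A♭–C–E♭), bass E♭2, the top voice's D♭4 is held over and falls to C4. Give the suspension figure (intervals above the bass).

7–6 suspension.

At the second chord the bass is E♭2. The suspended D♭4 lies a seventh above the bass; after resolving down by step to C4, the interval above the bass becomes a sixth.
Suspension figures are named by those two intervals: 7–6.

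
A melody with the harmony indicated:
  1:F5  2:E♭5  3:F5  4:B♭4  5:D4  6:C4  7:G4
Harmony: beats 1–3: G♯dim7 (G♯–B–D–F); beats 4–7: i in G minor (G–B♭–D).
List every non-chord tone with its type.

E♭5 (beat 2) — neighbor tone; C4 (beat 6) — escape tone.

The harmony at that moment is G♯ diminished seventh chord (G♯, B, D, F); E♭5 is not a chord tone.
It is approached by step down from F5 and left by step up to F5.
Step away and step back to the same note — a neighbor tone (lower neighbor).
The harmony at that moment is G minor triad (G, B♭, D); C4 is not a chord tone.
It is approached by step down from D4 and left by leap up to G4.
Step in, leap out — an escape tone.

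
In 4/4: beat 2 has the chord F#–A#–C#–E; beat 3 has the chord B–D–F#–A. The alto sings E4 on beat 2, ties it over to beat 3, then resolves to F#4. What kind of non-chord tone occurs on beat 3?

The harmony at that moment is B minor seventh chord (B, D, F#, A); E4 is not a chord tone.
It is held over (the same pitch as the preceding E4) and left by step up to F#4.
Held over from the previous chord and resolving up by step — a retardation.

Retardation.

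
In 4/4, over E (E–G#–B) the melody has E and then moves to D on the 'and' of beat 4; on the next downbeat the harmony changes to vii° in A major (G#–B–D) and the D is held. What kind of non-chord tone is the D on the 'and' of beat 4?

The harmony at that moment is E major triad (E, G#, B); D is not a chord tone.
It is approached by step down from E and then sustained as the same pitch into the next harmony.
Arriving early and becoming a chord tone when the harmony changes — an anticipation.

Anticipation.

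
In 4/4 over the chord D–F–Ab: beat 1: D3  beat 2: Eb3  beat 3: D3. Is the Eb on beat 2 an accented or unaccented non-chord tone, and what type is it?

Unaccented neighbor tone.

The harmony at that moment is D diminished triad (D, F, Ab); Eb3 is not a chord tone.
It is approached by step up from D3 and left by step down to D3.
Step away and step back to the same note — a neighbor tone (upper neighbor).
It falls on a weak beat, so it is unaccented.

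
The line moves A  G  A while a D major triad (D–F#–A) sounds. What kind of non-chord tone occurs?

The harmony at that moment is D major triad (D, F#, A); G is not a chord tone.
It is approached by step down from A and left by step up to A.
Step away and step back to the same note — a neighbor tone (lower neighbor).

G is a neighbor tone.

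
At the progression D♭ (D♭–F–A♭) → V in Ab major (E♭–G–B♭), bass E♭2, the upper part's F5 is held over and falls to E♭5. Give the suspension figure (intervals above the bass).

At the second chord the bass is E♭2. The suspended F5 lies a ninth above the bass; after resolving down by step to E♭5, the interval above the bass becomes an octave.
Suspension figures are named by those two intervals: 9–8.

9–8 suspension.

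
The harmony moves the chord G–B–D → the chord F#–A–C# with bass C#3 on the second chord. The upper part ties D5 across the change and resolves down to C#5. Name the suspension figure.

9–8 suspension.

At the second chord the bass is C#3. The suspended D5 lies a ninth above the bass; after resolving down by step to C#5, the interval above the bass becomes an octave.
Suspension figures are named by those two intervals: 9–8.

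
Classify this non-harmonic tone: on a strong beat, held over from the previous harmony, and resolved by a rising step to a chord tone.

Approach: by preparation — the pitch is first a chord tone, then held (tied or repeated) while the harmony changes under it. Departure: up by step. Metric position: strong.
A prepared dissonance that resolves upward by step — a retardation. (The same figure resolving downward would be a suspension.)

Retardation.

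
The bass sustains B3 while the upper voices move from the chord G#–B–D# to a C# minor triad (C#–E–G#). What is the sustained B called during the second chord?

The harmony at that moment is C# minor triad (C#, E, G#); B3 is not a chord tone.
It is held over (the same pitch as the preceding B3) and then sustained as the same pitch into the next harmony.
Sustained through a change of harmony — a pedal tone.

Pedal tone (pedal point).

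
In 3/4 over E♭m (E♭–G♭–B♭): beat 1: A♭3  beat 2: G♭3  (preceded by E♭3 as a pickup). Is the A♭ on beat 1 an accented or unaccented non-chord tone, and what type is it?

The harmony at that moment is E♭ minor triad (E♭, G♭, B♭); A♭3 is not a chord tone.
It is approached by leap up from E♭3 and left by step down to G♭3.
Leap in, step out — an appoggiatura.
It falls on the downbeat, so it is accented.

Accented appoggiatura.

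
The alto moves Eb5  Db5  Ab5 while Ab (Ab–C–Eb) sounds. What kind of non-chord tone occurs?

The harmony at that moment is Ab major triad (Ab, C, Eb); Db5 is not a chord tone.
It is approached by step down from Eb5 and left by leap up to Ab5.
Step in, leap out — an escape tone.

Db5 is an escape tone.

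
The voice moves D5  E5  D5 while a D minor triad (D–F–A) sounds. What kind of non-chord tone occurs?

The harmony at that moment is D minor triad (D, F, A); E5 is not a chord tone.
It is approached by step up from D5 and left by step down to D5.
Step away and step back to the same note — a neighbor tone (upper neighbor).

E5 is a neighbor tone.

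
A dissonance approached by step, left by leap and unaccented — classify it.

Escape tone.

Approach: by step. Departure: by leap. Metric position: weak.
Step in, leap out, from a weak position — an escape tone (échappée). (It is the mirror image of the appoggiatura, which leaps in and steps out on a strong beat.)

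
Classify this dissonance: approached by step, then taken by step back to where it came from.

Approach: by step. Departure: by step in the opposite direction, back to the starting pitch.
Stepwise on both sides but reversing to return to the same chord tone — a neighbor tone. (Had it continued onward in the same direction it would be a passing tone instead.)

Neighbor tone.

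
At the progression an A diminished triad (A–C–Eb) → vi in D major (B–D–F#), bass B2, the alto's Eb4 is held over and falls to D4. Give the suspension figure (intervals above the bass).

At the second chord the bass is B2. The suspended Eb4 lies a fourth above the bass; after resolving down by step to D4, the interval above the bass becomes a third.
Suspension figures are named by those two intervals: 4–3.

4–3 suspension.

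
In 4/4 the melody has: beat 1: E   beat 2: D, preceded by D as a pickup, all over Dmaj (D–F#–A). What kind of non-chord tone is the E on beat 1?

Upper neighbor tone.

The harmony at that moment is D major triad (D, F#, A); E is not a chord tone.
It is approached by step up from D and left by step down to D.
Step away and step back to the same note — a neighbor tone (upper neighbor).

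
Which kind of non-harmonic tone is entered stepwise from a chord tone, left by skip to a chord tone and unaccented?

Escape tone.

Approach: by step. Departure: by leap. Metric position: weak.
Step in, leap out, from a weak position — an escape tone (échappée). (It is the mirror image of the appoggiatura, which leaps in and steps out on a strong beat.)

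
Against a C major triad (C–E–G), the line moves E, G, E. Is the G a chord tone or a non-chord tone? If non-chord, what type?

C major triad contains C, E, G; G is the fifth, so it is a chord tone.

Chord tone (the fifth of C major triad).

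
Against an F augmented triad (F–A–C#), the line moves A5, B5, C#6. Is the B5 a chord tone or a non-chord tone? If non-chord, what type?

Non-chord tone — a passing tone.

The harmony at that moment is F augmented triad (F, A, C#); B5 is not a chord tone.
It is approached by step up from A5 and left by step up to C#6.
Step in, step out in the same direction — a passing tone.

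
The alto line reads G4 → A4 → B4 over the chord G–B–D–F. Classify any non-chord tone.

The harmony at that moment is G dominant seventh chord (G, B, D, F); A4 is not a chord tone.
It is approached by step up from G4 and left by step up to B4.
Step in, step out in the same direction — a passing tone.

A4 is a passing tone.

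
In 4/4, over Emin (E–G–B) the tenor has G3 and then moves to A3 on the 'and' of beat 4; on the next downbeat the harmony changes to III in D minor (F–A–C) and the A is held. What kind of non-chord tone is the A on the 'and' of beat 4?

The harmony at that moment is E minor triad (E, G, B); A3 is not a chord tone.
It is approached by step up from G3 and then sustained as the same pitch into the next harmony.
Arriving early and becoming a chord tone when the harmony changes — an anticipation.

Anticipation.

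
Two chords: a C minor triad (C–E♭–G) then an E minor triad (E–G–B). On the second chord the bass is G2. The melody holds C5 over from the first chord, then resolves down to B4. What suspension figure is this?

4–3 suspension.

At the second chord the bass is G2. The suspended C5 lies a fourth above the bass; after resolving down by step to B4, the interval above the bass becomes a third.
Suspension figures are named by those two intervals: 4–3.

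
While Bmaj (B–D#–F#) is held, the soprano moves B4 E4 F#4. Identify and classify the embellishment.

The harmony at that moment is B major triad (B, D#, F#); E4 is not a chord tone.
It is approached by leap down from B4 and left by step up to F#4.
Leap in, step out — an appoggiatura.

E4 is an appoggiatura.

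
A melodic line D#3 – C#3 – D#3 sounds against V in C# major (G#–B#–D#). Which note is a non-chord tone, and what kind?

C#3 is a neighbor tone.

The harmony at that moment is G# major triad (G#, B#, D#); C#3 is not a chord tone.
It is approached by step down from D#3 and left by step up to D#3.
Step away and step back to the same note — a neighbor tone (lower neighbor).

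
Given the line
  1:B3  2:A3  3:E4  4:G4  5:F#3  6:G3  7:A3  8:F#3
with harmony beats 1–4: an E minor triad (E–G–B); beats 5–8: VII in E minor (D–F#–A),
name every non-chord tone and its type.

The harmony at that moment is E minor triad (E, G, B); A3 is not a chord tone.
It is approached by step down from B3 and left by leap up to E4.
Step in, leap out — an escape tone.
The harmony at that moment is D major triad (D, F#, A); G3 is not a chord tone.
It is approached by step up from F#3 and left by step up to A3.
Step in, step out in the same direction — a passing tone.

A3 (beat 2) — escape tone; G3 (beat 6) — passing tone.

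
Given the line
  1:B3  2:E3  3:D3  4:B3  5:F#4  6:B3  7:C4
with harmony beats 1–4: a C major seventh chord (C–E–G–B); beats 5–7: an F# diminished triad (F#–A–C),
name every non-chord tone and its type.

The harmony at that moment is C major seventh chord (C, E, G, B); D3 is not a chord tone.
It is approached by step down from E3 and left by leap up to B3.
Step in, leap out — an escape tone.
The harmony at that moment is F# diminished triad (F#, A, C); B3 is not a chord tone.
It is approached by leap down from F#4 and left by step up to C4.
Leap in, step out — an appoggiatura.

D3 (beat 3) — escape tone; B3 (beat 6) — appoggiatura.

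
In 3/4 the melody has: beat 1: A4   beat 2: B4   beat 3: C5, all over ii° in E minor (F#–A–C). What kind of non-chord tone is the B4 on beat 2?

Passing tone.

The harmony at that moment is F# diminished triad (F#, A, C); B4 is not a chord tone.
It is approached by step up from A4 and left by step up to C5.
Step in, step out in the same direction — a passing tone.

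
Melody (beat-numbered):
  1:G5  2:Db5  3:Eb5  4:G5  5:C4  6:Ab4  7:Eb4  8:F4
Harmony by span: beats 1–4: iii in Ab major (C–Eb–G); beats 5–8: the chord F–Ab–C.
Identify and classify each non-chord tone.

Db5 (beat 2) — appoggiatura; Eb4 (beat 7) — appoggiatura.

The harmony at that moment is C minor triad (C, Eb, G); Db5 is not a chord tone.
It is approached by leap down from G5 and left by step up to Eb5.
Leap in, step out — an appoggiatura.
The harmony at that moment is F minor triad (F, Ab, C); Eb4 is not a chord tone.
It is approached by leap down from Ab4 and left by step up to F4.
Leap in, step out — an appoggiatura.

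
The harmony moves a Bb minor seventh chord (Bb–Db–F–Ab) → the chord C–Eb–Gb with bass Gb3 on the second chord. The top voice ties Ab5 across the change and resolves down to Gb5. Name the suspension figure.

9–8 suspension.

At the second chord the bass is Gb3. The suspended Ab5 lies a ninth above the bass; after resolving down by step to Gb5, the interval above the bass becomes an octave.
Suspension figures are named by those two intervals: 9–8.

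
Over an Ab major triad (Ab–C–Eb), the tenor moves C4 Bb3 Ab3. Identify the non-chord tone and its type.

The harmony at that moment is Ab major triad (Ab, C, Eb); Bb3 is not a chord tone.
It is approached by step down from C4 and left by step down to Ab3.
Step in, step out in the same direction — a passing tone.

Bb3 is a passing tone.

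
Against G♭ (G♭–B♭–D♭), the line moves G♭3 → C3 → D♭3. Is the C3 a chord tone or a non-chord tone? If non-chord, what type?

The harmony at that moment is G♭ major triad (G♭, B♭, D♭); C3 is not a chord tone.
It is approached by leap down from G♭3 and left by step up to D♭3.
Leap in, step out — an appoggiatura.

Non-chord tone — an appoggiatura.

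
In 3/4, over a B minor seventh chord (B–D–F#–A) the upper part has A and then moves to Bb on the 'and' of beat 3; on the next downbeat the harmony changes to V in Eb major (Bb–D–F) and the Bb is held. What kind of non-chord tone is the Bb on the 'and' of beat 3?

Anticipation.

The harmony at that moment is B minor seventh chord (B, D, F#, A); Bb is not a chord tone.
It is approached by step up from A and then sustained as the same pitch into the next harmony.
Arriving early and becoming a chord tone when the harmony changes — an anticipation.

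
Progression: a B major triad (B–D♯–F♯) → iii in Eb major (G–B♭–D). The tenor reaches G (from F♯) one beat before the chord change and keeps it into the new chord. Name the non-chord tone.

G is an anticipation.

The harmony at that moment is B major triad (B, D♯, F♯); G is not a chord tone.
It is approached by step up from F♯ and then sustained as the same pitch into the next harmony.
Arriving early and becoming a chord tone when the harmony changes — an anticipation.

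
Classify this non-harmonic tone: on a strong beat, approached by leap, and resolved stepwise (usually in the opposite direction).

Appoggiatura.

Approach: by leap. Departure: by step. Metric position: strong.
Leap in, step out, in a metrically strong position — an appoggiatura. (It is the mirror image of the escape tone, which steps in and leaps out from a weak position.)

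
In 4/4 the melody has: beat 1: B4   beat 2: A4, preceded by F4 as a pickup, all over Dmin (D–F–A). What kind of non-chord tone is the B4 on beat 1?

Appoggiatura.

The harmony at that moment is D minor triad (D, F, A); B4 is not a chord tone.
It is approached by leap up from F4 and left by step down to A4.
Leap in, step out, metrically accented — an appoggiatura.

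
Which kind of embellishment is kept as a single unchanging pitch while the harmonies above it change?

Approach: none. Departure: none — a single pitch is sustained while the chords change around it, passing through harmonies that do not contain it.
No melodic motion at all; the dissonance is created entirely by the moving harmonies against the stationary note — a pedal tone (pedal point).

Pedal tone.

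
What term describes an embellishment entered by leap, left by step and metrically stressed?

Appoggiatura.

Approach: by leap. Departure: by step. Metric position: strong.
Leap in, step out, in a metrically strong position — an appoggiatura. (It is the mirror image of the escape tone, which steps in and leaps out from a weak position.)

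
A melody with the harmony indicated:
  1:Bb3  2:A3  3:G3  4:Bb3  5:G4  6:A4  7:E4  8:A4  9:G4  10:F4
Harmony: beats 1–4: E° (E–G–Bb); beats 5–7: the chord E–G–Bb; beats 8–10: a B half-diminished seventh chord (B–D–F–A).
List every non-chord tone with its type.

A3 (beat 2) — passing tone; A4 (beat 6) — escape tone; G4 (beat 9) — passing tone.

The harmony at that moment is E diminished triad (E, G, Bb); A3 is not a chord tone.
It is approached by step down from Bb3 and left by step down to G3.
Step in, step out in the same direction — a passing tone.
The harmony at that moment is E diminished triad (E, G, Bb); A4 is not a chord tone.
It is approached by step up from G4 and left by leap down to E4.
Step in, leap out — an escape tone.
The harmony at that moment is B half-diminished seventh chord (B, D, F, A); G4 is not a chord tone.
It is approached by step down from A4 and left by step down to F4.
Step in, step out in the same direction — a passing tone.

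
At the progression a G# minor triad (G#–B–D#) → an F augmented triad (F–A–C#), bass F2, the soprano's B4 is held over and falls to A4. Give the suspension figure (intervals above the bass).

4–3 suspension.

At the second chord the bass is F2. The suspended B4 lies a fourth above the bass; after resolving down by step to A4, the interval above the bass becomes a third.
Suspension figures are named by those two intervals: 4–3.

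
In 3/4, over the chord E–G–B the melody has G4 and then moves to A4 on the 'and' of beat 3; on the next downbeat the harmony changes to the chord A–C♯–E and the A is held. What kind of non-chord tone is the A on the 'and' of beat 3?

The harmony at that moment is E minor triad (E, G, B); A4 is not a chord tone.
It is approached by step up from G4 and then sustained as the same pitch into the next harmony.
Arriving early and becoming a chord tone when the harmony changes — an anticipation.

Anticipation.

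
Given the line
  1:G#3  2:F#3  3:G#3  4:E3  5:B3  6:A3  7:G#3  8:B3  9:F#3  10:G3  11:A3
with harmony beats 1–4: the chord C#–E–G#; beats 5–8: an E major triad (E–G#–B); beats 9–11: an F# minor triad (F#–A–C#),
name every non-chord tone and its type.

F#3 (beat 2) — neighbor tone; A3 (beat 6) — passing tone; G3 (beat 10) — passing tone.

The harmony at that moment is C# minor triad (C#, E, G#); F#3 is not a chord tone.
It is approached by step down from G#3 and left by step up to G#3.
Step away and step back to the same note — a neighbor tone (lower neighbor).
The harmony at that moment is E major triad (E, G#, B); A3 is not a chord tone.
It is approached by step down from B3 and left by step down to G#3.
Step in, step out in the same direction — a passing tone.
The harmony at that moment is F# minor triad (F#, A, C#); G3 is not a chord tone.
It is approached by step up from F#3 and left by step up to A3.
Step in, step out in the same direction — a passing tone.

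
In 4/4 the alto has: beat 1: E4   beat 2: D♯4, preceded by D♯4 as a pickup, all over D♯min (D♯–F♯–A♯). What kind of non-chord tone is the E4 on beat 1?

The harmony at that moment is D♯ minor triad (D♯, F♯, A♯); E4 is not a chord tone.
It is approached by step up from D♯4 and left by step down to D♯4.
Step away and step back to the same note — a neighbor tone (upper neighbor).

Upper neighbor tone.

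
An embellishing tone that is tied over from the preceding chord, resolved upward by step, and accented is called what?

Retardation.

Approach: by preparation — the pitch is first a chord tone, then held (tied or repeated) while the harmony changes under it. Departure: up by step. Metric position: strong.
A prepared dissonance that resolves upward by step — a retardation. (The same figure resolving downward would be a suspension.)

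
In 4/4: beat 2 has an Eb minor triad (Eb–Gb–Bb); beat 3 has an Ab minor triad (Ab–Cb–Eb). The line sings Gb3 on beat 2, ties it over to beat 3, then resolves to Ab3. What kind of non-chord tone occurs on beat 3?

The harmony at that moment is Ab minor triad (Ab, Cb, Eb); Gb3 is not a chord tone.
It is held over (the same pitch as the preceding Gb3) and left by step up to Ab3.
Held over from the previous chord and resolving up by step — a retardation.

Retardation.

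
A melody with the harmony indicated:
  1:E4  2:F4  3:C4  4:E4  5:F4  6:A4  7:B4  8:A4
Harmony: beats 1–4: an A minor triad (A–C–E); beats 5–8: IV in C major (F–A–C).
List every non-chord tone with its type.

F4 (beat 2) — escape tone; B4 (beat 7) — neighbor tone.

The harmony at that moment is A minor triad (A, C, E); F4 is not a chord tone.
It is approached by step up from E4 and left by leap down to C4.
Step in, leap out — an escape tone.
The harmony at that moment is F major triad (F, A, C); B4 is not a chord tone.
It is approached by step up from A4 and left by step down to A4.
Step away and step back to the same note — a neighbor tone (upper neighbor).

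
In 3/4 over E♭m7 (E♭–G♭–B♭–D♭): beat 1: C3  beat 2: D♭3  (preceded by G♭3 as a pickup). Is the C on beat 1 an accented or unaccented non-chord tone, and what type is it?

The harmony at that moment is E♭ minor seventh chord (E♭, G♭, B♭, D♭); C3 is not a chord tone.
It is approached by leap down from G♭3 and left by step up to D♭3.
Leap in, step out — an appoggiatura.
It falls on the downbeat, so it is accented.

Accented appoggiatura.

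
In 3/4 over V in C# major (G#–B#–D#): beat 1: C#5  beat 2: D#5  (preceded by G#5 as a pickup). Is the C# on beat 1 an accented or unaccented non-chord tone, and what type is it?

The harmony at that moment is G# major triad (G#, B#, D#); C#5 is not a chord tone.
It is approached by leap down from G#5 and left by step up to D#5.
Leap in, step out — an appoggiatura.
It falls on the downbeat, so it is accented.

Accented appoggiatura.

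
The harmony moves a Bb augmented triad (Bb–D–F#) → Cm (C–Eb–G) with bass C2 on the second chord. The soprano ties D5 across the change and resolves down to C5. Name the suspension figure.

At the second chord the bass is C2. The suspended D5 lies a ninth above the bass; after resolving down by step to C5, the interval above the bass becomes an octave.
Suspension figures are named by those two intervals: 9–8.

9–8 suspension.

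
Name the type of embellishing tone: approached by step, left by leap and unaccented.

Approach: by step. Departure: by leap. Metric position: weak.
Step in, leap out, from a weak position — an escape tone (échappée). (It is the mirror image of the appoggiatura, which leaps in and steps out on a strong beat.)

Escape tone.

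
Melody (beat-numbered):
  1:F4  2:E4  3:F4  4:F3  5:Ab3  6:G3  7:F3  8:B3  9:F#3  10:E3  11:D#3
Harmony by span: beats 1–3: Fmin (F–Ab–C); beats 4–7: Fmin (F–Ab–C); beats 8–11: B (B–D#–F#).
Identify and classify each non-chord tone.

E4 (beat 2) — neighbor tone; G3 (beat 6) — passing tone; E3 (beat 10) — passing tone.

The harmony at that moment is F minor triad (F, Ab, C); E4 is not a chord tone.
It is approached by step down from F4 and left by step up to F4.
Step away and step back to the same note — a neighbor tone (lower neighbor).
The harmony at that moment is F minor triad (F, Ab, C); G3 is not a chord tone.
It is approached by step down from Ab3 and left by step down to F3.
Step in, step out in the same direction — a passing tone.
The harmony at that moment is B major triad (B, D#, F#); E3 is not a chord tone.
It is approached by step down from F#3 and left by step down to D#3.
Step in, step out in the same direction — a passing tone.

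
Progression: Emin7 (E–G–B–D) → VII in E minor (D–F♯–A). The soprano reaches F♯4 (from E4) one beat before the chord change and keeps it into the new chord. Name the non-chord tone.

The harmony at that moment is E minor seventh chord (E, G, B, D); F♯4 is not a chord tone.
It is approached by step up from E4 and then sustained as the same pitch into the next harmony.
Arriving early and becoming a chord tone when the harmony changes — an anticipation.

F♯4 is an anticipation.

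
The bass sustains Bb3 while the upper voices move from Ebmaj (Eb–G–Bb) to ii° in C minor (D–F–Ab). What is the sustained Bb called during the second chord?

The harmony at that moment is D diminished triad (D, F, Ab); Bb3 is not a chord tone.
It is held over (the same pitch as the preceding Bb3) and then sustained as the same pitch into the next harmony.
Sustained through a change of harmony — a pedal tone.

Pedal tone (pedal point).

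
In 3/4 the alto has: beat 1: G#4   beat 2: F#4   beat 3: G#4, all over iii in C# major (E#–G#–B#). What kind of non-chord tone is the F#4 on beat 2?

Lower neighbor tone.

The harmony at that moment is E# minor triad (E#, G#, B#); F#4 is not a chord tone.
It is approached by step down from G#4 and left by step up to G#4.
Step away and step back to the same note — a neighbor tone (lower neighbor).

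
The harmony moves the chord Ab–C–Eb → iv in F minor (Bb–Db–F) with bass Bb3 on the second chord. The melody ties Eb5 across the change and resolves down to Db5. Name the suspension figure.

4–3 suspension.

At the second chord the bass is Bb3. The suspended Eb5 lies a fourth above the bass; after resolving down by step to Db5, the interval above the bass becomes a third.
Suspension figures are named by those two intervals: 4–3.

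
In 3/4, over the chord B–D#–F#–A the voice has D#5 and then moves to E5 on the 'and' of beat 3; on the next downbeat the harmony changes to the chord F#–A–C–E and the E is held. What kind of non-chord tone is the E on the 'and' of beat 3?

Anticipation.

The harmony at that moment is B dominant seventh chord (B, D#, F#, A); E5 is not a chord tone.
It is approached by step up from D#5 and then sustained as the same pitch into the next harmony.
Arriving early and becoming a chord tone when the harmony changes — an anticipation.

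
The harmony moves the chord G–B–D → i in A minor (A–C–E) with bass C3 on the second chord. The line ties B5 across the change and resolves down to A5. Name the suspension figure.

At the second chord the bass is C3. The suspended B5 lies a seventh above the bass; after resolving down by step to A5, the interval above the bass becomes a sixth.
Suspension figures are named by those two intervals: 7–6.

7–6 suspension.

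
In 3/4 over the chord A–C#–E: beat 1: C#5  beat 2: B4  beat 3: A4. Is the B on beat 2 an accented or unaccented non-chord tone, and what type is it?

Unaccented passing tone.

The harmony at that moment is A major triad (A, C#, E); B4 is not a chord tone.
It is approached by step down from C#5 and left by step down to A4.
Step in, step out in the same direction — a passing tone.
It falls on a weak beat, so it is unaccented.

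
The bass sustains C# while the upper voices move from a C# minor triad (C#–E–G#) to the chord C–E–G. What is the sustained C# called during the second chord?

Pedal tone (pedal point).

The harmony at that moment is C major triad (C, E, G); C# is not a chord tone.
It is held over (the same pitch as the preceding C#) and then sustained as the same pitch into the next harmony.
Sustained through a change of harmony — a pedal tone.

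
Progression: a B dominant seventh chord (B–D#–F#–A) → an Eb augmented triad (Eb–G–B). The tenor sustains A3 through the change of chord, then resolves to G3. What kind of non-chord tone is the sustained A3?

A3 is a suspension.

The harmony at that moment is Eb augmented triad (Eb, G, B); A3 is not a chord tone.
It is held over (the same pitch as the preceding A3) and left by step down to G3.
Held over from the previous chord and resolving down by step — a suspension.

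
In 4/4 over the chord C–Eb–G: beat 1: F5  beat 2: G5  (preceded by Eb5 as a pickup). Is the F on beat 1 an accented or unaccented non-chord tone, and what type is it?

The harmony at that moment is C minor triad (C, Eb, G); F5 is not a chord tone.
It is approached by step up from Eb5 and left by step up to G5.
Step in, step out in the same direction — a passing tone.
It falls on the downbeat, so it is accented.

Accented passing tone.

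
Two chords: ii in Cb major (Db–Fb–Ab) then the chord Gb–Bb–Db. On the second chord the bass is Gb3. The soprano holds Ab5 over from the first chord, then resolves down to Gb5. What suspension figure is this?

9–8 suspension.

At the second chord the bass is Gb3. The suspended Ab5 lies a ninth above the bass; after resolving down by step to Gb5, the interval above the bass becomes an octave.
Suspension figures are named by those two intervals: 9–8.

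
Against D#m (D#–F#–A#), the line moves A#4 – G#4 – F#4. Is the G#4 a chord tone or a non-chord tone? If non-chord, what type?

Non-chord tone — a passing tone.

The harmony at that moment is D# minor triad (D#, F#, A#); G#4 is not a chord tone.
It is approached by step down from A#4 and left by step down to F#4.
Step in, step out in the same direction — a passing tone.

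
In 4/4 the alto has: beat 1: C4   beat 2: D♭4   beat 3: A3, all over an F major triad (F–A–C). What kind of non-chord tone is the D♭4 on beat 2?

The harmony at that moment is F major triad (F, A, C); D♭4 is not a chord tone.
It is approached by step up from C4 and left by leap down to A3.
Step in, leap out, on a weak beat — an escape tone.

Escape tone.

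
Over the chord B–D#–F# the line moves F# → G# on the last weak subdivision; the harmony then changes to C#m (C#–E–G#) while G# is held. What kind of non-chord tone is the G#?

The harmony at that moment is B major triad (B, D#, F#); G# is not a chord tone.
It is approached by step up from F# and then sustained as the same pitch into the next harmony.
Arriving early and becoming a chord tone when the harmony changes — an anticipation.

G# is an anticipation.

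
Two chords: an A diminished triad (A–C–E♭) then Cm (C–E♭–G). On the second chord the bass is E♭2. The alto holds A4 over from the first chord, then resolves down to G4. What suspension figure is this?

4–3 suspension.

At the second chord the bass is E♭2. The suspended A4 lies a fourth above the bass; after resolving down by step to G4, the interval above the bass becomes a third.
Suspension figures are named by those two intervals: 4–3.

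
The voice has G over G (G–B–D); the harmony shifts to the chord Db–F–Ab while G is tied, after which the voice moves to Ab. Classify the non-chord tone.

The harmony at that moment is Db major triad (Db, F, Ab); G is not a chord tone.
It is held over (the same pitch as the preceding G) and left by step up to Ab.
Held over from the previous chord and resolving up by step — a retardation.

G is a retardation.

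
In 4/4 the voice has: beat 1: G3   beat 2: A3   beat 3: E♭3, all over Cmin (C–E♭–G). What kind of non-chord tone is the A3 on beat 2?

Escape tone.

The harmony at that moment is C minor triad (C, E♭, G); A3 is not a chord tone.
It is approached by step up from G3 and left by leap down to E♭3.
Step in, leap out, on a weak beat — an escape tone.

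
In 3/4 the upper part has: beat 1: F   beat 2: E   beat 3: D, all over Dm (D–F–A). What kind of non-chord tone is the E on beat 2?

The harmony at that moment is D minor triad (D, F, A); E is not a chord tone.
It is approached by step down from F and left by step down to D.
Step in, step out in the same direction — a passing tone.

Passing tone.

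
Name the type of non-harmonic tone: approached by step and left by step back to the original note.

Neighbor tone.

Approach: by step. Departure: by step in the opposite direction, back to the starting pitch.
Stepwise on both sides but reversing to return to the same chord tone — a neighbor tone. (Had it continued onward in the same direction it would be a passing tone instead.)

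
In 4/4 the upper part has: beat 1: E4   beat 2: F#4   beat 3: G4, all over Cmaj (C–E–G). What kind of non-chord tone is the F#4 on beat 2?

The harmony at that moment is C major triad (C, E, G); F#4 is not a chord tone.
It is approached by step up from E4 and left by step up to G4.
Step in, step out in the same direction — a passing tone.

Passing tone.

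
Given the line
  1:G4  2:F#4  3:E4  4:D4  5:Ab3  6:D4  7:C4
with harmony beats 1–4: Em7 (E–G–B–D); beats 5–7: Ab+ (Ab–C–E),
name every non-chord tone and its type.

F#4 (beat 2) — passing tone; D4 (beat 6) — appoggiatura.

The harmony at that moment is E minor seventh chord (E, G, B, D); F#4 is not a chord tone.
It is approached by step down from G4 and left by step down to E4.
Step in, step out in the same direction — a passing tone.
The harmony at that moment is Ab augmented triad (Ab, C, E); D4 is not a chord tone.
It is approached by leap up from Ab3 and left by step down to C4.
Leap in, step out — an appoggiatura.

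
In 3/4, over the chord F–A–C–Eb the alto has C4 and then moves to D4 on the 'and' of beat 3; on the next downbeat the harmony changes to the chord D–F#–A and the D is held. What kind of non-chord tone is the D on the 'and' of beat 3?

The harmony at that moment is F dominant seventh chord (F, A, C, Eb); D4 is not a chord tone.
It is approached by step up from C4 and then sustained as the same pitch into the next harmony.
Arriving early and becoming a chord tone when the harmony changes — an anticipation.

Anticipation.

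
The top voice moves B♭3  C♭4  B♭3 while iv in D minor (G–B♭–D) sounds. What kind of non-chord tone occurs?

C♭4 is a neighbor tone.

The harmony at that moment is G minor triad (G, B♭, D); C♭4 is not a chord tone.
It is approached by step up from B♭3 and left by step down to B♭3.
Step away and step back to the same note — a neighbor tone (upper neighbor).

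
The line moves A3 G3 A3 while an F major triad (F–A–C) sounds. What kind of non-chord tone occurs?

G3 is a neighbor tone.

The harmony at that moment is F major triad (F, A, C); G3 is not a chord tone.
It is approached by step down from A3 and left by step up to A3.
Step away and step back to the same note — a neighbor tone (lower neighbor).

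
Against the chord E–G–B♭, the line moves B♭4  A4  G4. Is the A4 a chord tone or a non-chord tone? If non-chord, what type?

The harmony at that moment is E diminished triad (E, G, B♭); A4 is not a chord tone.
It is approached by step down from B♭4 and left by step down to G4.
Step in, step out in the same direction — a passing tone.

Non-chord tone — a passing tone.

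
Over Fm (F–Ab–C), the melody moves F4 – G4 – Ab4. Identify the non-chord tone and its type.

The harmony at that moment is F minor triad (F, Ab, C); G4 is not a chord tone.
It is approached by step up from F4 and left by step up to Ab4.
Step in, step out in the same direction — a passing tone.

G4 is a passing tone.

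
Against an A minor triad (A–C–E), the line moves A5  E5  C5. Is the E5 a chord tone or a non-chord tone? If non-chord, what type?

Chord tone (the fifth of A minor triad).

A minor triad contains A, C, E; E is the fifth, so it is a chord tone.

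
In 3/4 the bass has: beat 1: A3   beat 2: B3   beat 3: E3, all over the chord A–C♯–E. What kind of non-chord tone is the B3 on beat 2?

Escape tone.

The harmony at that moment is A major triad (A, C♯, E); B3 is not a chord tone.
It is approached by step up from A3 and left by leap down to E3.
Step in, leap out, on a weak beat — an escape tone.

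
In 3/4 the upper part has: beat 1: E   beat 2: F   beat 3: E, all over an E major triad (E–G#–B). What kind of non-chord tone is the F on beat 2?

Upper neighbor tone.

The harmony at that moment is E major triad (E, G#, B); F is not a chord tone.
It is approached by step up from E and left by step down to E.
Step away and step back to the same note — a neighbor tone (upper neighbor).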